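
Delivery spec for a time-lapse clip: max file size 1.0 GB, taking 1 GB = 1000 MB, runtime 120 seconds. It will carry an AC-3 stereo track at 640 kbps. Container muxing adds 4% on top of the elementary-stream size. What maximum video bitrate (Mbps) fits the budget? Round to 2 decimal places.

63.46 Mbps

Budget: 1.0 GB = 8000.0 Mb.
Stream payload after overhead: 8000.0 / 1.04 = 7692.3 Mb.
Total bitrate budget: 7692.3 Mb / 120 s = 64.103 Mbps.
Audio: 640 kbps = 0.640 Mbps.
Video: 64.103 − 0.640 = 63.463 Mbps.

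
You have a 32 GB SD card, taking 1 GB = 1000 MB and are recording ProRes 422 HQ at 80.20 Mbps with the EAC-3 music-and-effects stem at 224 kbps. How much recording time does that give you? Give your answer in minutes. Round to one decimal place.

Audio: 224 kbps = 0.224 Mbps.
Total bitrate: 80.20 + 0.224 = 80.424 Mbps.
Capacity: 32 GB = 256,000 Mb.
Recording time: 256,000 / 80.424 = 3,183 s ≈ 53.1 minutes.

53.1 minutes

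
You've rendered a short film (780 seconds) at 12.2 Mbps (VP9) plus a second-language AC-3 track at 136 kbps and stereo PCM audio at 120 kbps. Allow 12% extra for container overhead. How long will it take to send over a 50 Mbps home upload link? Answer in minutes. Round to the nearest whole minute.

Audio total: 136 + 120 = 256 kbps = 0.256 Mbps.
Total bitrate: 12.456 Mbps.
File: 12.456 Mbps × 780 s = 9715.7 Mb.
With 12% container overhead: ×1.12. → 10881.6 Mb.
At 50 Mbps: 10881.6 / 50 = 217.6 s ≈ 3.63 minutes.

4 minutes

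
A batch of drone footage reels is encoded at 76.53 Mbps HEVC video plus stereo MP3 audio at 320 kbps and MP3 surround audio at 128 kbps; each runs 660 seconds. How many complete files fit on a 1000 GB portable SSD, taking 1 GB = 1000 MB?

157

Audio total: 320 + 128 = 448 kbps = 0.448 Mbps.
Total bitrate: 76.978 Mbps.
Per item: 76.978 Mbps × 660 s = 50,805 Mb = 6,351 MB.
Capacity: 1000 GB = 8,000,000 Mb; 157.46 items → 157 complete.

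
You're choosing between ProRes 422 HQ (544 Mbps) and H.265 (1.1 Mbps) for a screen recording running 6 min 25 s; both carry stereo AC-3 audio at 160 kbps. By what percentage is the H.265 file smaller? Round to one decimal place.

99.8%

6 min 25 s = 385 s
Audio: 160 kbps = 0.160 Mbps.
ProRes 422 HQ: 544.160 Mbps × 385 s = 209501.6 Mb = 26.188 GB.
H.265: 1.260 Mbps × 385 s = 485.1 Mb = 0.061 GB.
Reduction: (1 − 0.061/26.188) × 100 = 99.77%.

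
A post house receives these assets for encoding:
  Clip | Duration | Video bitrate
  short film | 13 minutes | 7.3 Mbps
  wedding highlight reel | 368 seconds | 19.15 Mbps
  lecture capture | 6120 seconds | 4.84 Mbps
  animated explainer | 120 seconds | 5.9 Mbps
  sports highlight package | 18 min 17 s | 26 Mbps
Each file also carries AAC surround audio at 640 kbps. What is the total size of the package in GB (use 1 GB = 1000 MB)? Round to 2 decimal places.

9.63 GB

Audio: 640 kbps = 0.640 Mbps.
short film: 7.940 Mbps × 780 s = 6193.2 Mb
wedding highlight reel: 19.790 Mbps × 368 s = 7282.7 Mb
lecture capture: 5.480 Mbps × 6120 s = 33537.6 Mb
animated explainer: 6.540 Mbps × 120 s = 784.8 Mb
sports highlight package: 26.640 Mbps × 1097 s = 29224.1 Mb
Total: 77022.4 Mb = 9627.8 MB.
= 9.628 GB.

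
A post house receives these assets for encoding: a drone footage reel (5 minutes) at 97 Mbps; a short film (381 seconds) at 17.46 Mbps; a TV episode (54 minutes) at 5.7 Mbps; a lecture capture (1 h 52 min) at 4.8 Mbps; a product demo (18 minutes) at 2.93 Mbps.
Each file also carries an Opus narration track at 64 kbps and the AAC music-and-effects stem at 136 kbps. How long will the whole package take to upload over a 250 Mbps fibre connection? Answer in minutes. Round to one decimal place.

Audio total: 64 + 136 = 200 kbps = 0.200 Mbps.
drone footage reel: 97.200 Mbps × 300 s = 29160.0 Mb
short film: 17.660 Mbps × 381 s = 6728.5 Mb
TV episode: 5.900 Mbps × 3240 s = 19116.0 Mb
lecture capture: 5.000 Mbps × 6720 s = 33600.0 Mb
product demo: 3.130 Mbps × 1080 s = 3380.4 Mb
Total: 91984.9 Mb = 11498.1 MB.
At 250 Mbps: 91984.9 / 250 = 368 s ≈ 6.13 minutes.

6.1 minutes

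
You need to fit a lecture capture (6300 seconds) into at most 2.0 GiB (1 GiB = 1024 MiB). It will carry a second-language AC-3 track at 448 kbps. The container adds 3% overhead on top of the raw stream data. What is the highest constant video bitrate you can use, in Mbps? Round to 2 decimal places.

2.20 Mbps

Budget: 2.0 GiB = 17179.9 Mb.
Stream payload after overhead: 17179.9 / 1.03 = 16679.5 Mb.
Total bitrate budget: 16679.5 Mb / 6300 s = 2.648 Mbps.
Audio: 448 kbps = 0.448 Mbps.
Video: 2.648 − 0.448 = 2.200 Mbps.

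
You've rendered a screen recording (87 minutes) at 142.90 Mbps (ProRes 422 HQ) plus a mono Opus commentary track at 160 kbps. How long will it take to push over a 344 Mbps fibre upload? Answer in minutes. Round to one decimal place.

36.2 minutes

87 min = 5220 s
Audio: 160 kbps = 0.160 Mbps.
Total bitrate: 143.060 Mbps.
File: 143.060 Mbps × 5220 s = 746773.2 Mb.
At 344 Mbps: 746773.2 / 344 = 2170.9 s ≈ 36.2 minutes.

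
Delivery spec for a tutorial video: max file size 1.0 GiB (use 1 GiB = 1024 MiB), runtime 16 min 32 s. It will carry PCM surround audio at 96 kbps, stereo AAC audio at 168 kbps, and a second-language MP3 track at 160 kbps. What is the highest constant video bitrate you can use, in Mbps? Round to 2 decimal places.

Budget: 1.0 GiB = 8589.9 Mb.
16 min 32 s = 992 s
Total bitrate budget: 8589.9 Mb / 992 s = 8.659 Mbps.
Audio total: 96 + 168 + 160 = 424 kbps = 0.424 Mbps.
Video: 8.659 − 0.424 = 8.235 Mbps.

8.24 Mbps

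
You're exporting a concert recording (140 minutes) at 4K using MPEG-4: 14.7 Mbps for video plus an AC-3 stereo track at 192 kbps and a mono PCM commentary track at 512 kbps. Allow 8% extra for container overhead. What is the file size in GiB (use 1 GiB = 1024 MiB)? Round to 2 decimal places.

16.27 GiB

140 min = 8400 s
Audio total: 192 + 512 = 704 kbps = 0.704 Mbps.
Total bitrate: 14.7 + 0.704 = 15.404 Mbps.
Stream data: 15.404 Mbps × 8400 s = 129393.6 Mb.
With 8% container overhead: ×1.08.
139,745 Mb = 17,468,136,000 bytes ÷ 1,073,741,824 = 16.27 GiB.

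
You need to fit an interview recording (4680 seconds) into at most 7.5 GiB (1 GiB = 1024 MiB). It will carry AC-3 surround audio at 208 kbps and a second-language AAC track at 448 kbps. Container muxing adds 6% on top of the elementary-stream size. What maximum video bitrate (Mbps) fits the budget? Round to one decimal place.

Budget: 7.5 GiB = 64424.5 Mb.
Stream payload after overhead: 64424.5 / 1.06 = 60777.8 Mb.
Total bitrate budget: 60777.8 Mb / 4680 s = 12.987 Mbps.
Audio total: 208 + 448 = 656 kbps = 0.656 Mbps.
Video: 12.987 − 0.656 = 12.331 Mbps.

12.3 Mbps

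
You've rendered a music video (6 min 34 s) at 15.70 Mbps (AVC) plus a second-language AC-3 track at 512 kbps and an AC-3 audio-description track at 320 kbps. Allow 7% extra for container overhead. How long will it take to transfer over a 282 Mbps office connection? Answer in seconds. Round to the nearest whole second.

25 seconds

6 min 34 s = 394 s
Audio total: 512 + 320 = 832 kbps = 0.832 Mbps.
Total bitrate: 16.532 Mbps.
File: 16.532 Mbps × 394 s = 6513.6 Mb.
With 7% container overhead: ×1.07. → 6969.6 Mb.
At 282 Mbps: 6969.6 / 282 = 24.7 s ≈ 24.7 seconds.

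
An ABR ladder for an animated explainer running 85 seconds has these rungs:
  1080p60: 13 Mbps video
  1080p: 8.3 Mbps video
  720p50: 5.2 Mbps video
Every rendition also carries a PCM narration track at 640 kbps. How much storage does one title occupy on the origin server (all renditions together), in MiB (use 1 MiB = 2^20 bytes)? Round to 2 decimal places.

287.97 MiB

Audio: 640 kbps = 0.640 Mbps.
Sum of rendition bitrates: (13+0.640) + (8.3+0.640) + (5.2+0.640) = 28.420 Mbps.
× 85 s = 2,416 Mb = 302.0 MB = 288.0 MiB.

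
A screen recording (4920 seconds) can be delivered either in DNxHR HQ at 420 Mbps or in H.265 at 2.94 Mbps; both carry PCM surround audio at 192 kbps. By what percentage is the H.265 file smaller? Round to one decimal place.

99.3%

Audio: 192 kbps = 0.192 Mbps.
DNxHR HQ: 420.192 Mbps × 4920 s = 2067344.6 Mb = 240.671 GiB.
H.265: 3.132 Mbps × 4920 s = 15409.4 Mb = 1.794 GiB.
Reduction: (1 − 1.794/240.671) × 100 = 99.25%.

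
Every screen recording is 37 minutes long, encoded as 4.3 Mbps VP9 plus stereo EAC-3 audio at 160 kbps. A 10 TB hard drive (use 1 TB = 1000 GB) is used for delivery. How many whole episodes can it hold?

8079

37 min = 2220 s
Audio: 160 kbps = 0.160 Mbps.
Total bitrate: 4.460 Mbps.
Per item: 4.460 Mbps × 2220 s = 9,901 Mb = 1,238 MB.
Capacity: 10 TB = 80,000,000 Mb; 8079.83 items → 8079 complete.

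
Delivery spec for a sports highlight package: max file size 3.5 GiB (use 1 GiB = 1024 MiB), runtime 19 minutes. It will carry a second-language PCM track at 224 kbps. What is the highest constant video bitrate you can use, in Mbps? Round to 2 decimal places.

Budget: 3.5 GiB = 30064.8 Mb.
19 min = 1140 s
Total bitrate budget: 30064.8 Mb / 1140 s = 26.373 Mbps.
Audio: 224 kbps = 0.224 Mbps.
Video: 26.373 − 0.224 = 26.149 Mbps.

26.15 Mbps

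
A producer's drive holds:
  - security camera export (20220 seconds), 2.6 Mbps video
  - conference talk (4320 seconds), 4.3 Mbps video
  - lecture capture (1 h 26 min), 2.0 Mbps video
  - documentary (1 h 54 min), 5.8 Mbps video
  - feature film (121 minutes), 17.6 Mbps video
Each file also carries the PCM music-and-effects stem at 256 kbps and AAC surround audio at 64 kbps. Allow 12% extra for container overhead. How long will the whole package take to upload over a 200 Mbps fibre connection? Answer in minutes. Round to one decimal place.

Audio total: 256 + 64 = 320 kbps = 0.320 Mbps.
security camera export: 2.920 Mbps × 20220 s × 1.12 = 66127.5 Mb
conference talk: 4.620 Mbps × 4320 s × 1.12 = 22353.4 Mb
lecture capture: 2.320 Mbps × 5160 s × 1.12 = 13407.7 Mb
documentary: 6.120 Mbps × 6840 s × 1.12 = 46884.1 Mb
feature film: 17.920 Mbps × 7260 s × 1.12 = 145711.1 Mb
Total: 294483.8 Mb = 36810.5 MB.
At 200 Mbps: 294483.8 / 200 = 1472 s ≈ 24.5 minutes.

24.5 minutes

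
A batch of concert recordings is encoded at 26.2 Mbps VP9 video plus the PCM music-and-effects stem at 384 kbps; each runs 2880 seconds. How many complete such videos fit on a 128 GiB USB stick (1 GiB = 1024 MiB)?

14

Audio: 384 kbps = 0.384 Mbps.
Total bitrate: 26.584 Mbps.
Per item: 26.584 Mbps × 2880 s = 76,562 Mb = 9,570 MB.
Capacity: 128 GiB = 1,099,512 Mb; 14.36 items → 14 complete.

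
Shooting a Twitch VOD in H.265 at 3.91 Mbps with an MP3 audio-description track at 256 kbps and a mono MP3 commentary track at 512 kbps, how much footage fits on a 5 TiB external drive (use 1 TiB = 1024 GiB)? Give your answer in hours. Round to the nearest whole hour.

Audio total: 256 + 512 = 768 kbps = 0.768 Mbps.
Total bitrate: 3.91 + 0.768 = 4.678 Mbps.
Capacity: 5 TiB = 43,980,465 Mb.
Recording time: 43,980,465 / 4.678 = 9,401,553 s ≈ 2,612 hours.

2612 hours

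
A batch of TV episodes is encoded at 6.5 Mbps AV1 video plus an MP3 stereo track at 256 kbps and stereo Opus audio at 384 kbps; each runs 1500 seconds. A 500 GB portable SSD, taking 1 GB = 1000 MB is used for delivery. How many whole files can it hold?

Audio total: 256 + 384 = 640 kbps = 0.640 Mbps.
Total bitrate: 7.140 Mbps.
Per item: 7.140 Mbps × 1500 s = 10,710 Mb = 1,339 MB.
Capacity: 500 GB = 4,000,000 Mb; 373.48 items → 373 complete.

373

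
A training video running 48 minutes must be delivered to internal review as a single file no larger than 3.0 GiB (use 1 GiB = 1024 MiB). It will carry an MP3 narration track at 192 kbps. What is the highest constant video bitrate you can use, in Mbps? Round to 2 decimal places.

8.76 Mbps

Budget: 3.0 GiB = 25769.8 Mb.
48 min = 2880 s
Total bitrate budget: 25769.8 Mb / 2880 s = 8.948 Mbps.
Audio: 192 kbps = 0.192 Mbps.
Video: 8.948 − 0.192 = 8.756 Mbps.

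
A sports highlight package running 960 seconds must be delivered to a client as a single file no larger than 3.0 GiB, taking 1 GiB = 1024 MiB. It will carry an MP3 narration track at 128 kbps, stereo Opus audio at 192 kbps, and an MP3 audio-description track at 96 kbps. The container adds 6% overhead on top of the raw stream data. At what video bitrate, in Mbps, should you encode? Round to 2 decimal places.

Budget: 3.0 GiB = 25769.8 Mb.
Stream payload after overhead: 25769.8 / 1.06 = 24311.1 Mb.
Total bitrate budget: 24311.1 Mb / 960 s = 25.324 Mbps.
Audio total: 128 + 192 + 96 = 416 kbps = 0.416 Mbps.
Video: 25.324 − 0.416 = 24.908 Mbps.

24.91 Mbps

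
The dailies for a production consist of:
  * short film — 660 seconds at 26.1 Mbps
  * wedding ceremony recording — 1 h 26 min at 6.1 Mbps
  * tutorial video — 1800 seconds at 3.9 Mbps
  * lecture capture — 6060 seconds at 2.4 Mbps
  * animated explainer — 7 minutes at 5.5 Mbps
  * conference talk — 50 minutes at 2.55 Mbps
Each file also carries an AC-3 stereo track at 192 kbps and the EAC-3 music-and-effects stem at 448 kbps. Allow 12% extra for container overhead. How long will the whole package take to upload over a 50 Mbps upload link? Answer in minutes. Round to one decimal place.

34.0 minutes

Audio total: 192 + 448 = 640 kbps = 0.640 Mbps.
short film: 26.740 Mbps × 660 s × 1.12 = 19766.2 Mb
wedding ceremony recording: 6.740 Mbps × 5160 s × 1.12 = 38951.8 Mb
tutorial video: 4.540 Mbps × 1800 s × 1.12 = 9152.6 Mb
lecture capture: 3.040 Mbps × 6060 s × 1.12 = 20633.1 Mb
animated explainer: 6.140 Mbps × 420 s × 1.12 = 2888.3 Mb
conference talk: 3.190 Mbps × 3000 s × 1.12 = 10718.4 Mb
Total: 102110.4 Mb = 12763.8 MB.
At 50 Mbps: 102110.4 / 50 = 2042 s ≈ 34 minutes.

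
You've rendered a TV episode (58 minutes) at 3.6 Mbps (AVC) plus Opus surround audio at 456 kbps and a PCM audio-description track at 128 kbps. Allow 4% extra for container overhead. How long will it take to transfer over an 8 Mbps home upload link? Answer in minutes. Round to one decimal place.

31.5 minutes

58 min = 3480 s
Audio total: 456 + 128 = 584 kbps = 0.584 Mbps.
Total bitrate: 4.184 Mbps.
File: 4.184 Mbps × 3480 s = 14560.3 Mb.
With 4% container overhead: ×1.04. → 15142.7 Mb.
At 8 Mbps: 15142.7 / 8 = 1892.8 s ≈ 31.5 minutes.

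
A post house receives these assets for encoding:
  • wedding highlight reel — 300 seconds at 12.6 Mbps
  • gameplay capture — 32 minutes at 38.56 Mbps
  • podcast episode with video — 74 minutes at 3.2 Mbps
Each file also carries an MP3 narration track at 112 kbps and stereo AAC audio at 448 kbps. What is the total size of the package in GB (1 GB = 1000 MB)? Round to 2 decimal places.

Audio total: 112 + 448 = 560 kbps = 0.560 Mbps.
wedding highlight reel: 13.160 Mbps × 300 s = 3948.0 Mb
gameplay capture: 39.120 Mbps × 1920 s = 75110.4 Mb
podcast episode with video: 3.760 Mbps × 4440 s = 16694.4 Mb
Total: 95752.8 Mb = 11969.1 MB.
= 11.97 GB.

11.97 GB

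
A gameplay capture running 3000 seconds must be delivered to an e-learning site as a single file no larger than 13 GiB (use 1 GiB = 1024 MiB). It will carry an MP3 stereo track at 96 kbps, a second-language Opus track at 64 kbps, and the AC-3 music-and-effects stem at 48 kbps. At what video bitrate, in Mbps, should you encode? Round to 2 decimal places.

37.02 Mbps

Budget: 13 GiB = 111669.1 Mb.
Total bitrate budget: 111669.1 Mb / 3000 s = 37.223 Mbps.
Audio total: 96 + 64 + 48 = 208 kbps = 0.208 Mbps.
Video: 37.223 − 0.208 = 37.015 Mbps.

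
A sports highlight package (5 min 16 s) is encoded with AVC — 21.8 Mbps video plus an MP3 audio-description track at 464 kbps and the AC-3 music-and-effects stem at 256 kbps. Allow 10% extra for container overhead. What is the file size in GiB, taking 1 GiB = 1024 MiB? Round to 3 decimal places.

5 min 16 s = 316 s
Audio total: 464 + 256 = 720 kbps = 0.720 Mbps.
Total bitrate: 21.8 + 0.720 = 22.520 Mbps.
Stream data: 22.520 Mbps × 316 s = 7116.3 Mb.
With 10% container overhead: ×1.10.
7,828 Mb = 978,494,000 bytes ÷ 1,073,741,824 = 0.9113 GiB.

0.911 GiB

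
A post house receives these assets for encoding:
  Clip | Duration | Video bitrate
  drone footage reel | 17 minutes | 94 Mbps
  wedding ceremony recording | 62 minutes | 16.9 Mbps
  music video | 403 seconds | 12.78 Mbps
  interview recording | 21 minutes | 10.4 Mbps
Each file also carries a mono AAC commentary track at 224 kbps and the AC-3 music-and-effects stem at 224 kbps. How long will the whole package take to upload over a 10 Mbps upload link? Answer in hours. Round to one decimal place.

5.0 hours

Audio total: 224 + 224 = 448 kbps = 0.448 Mbps.
drone footage reel: 94.448 Mbps × 1020 s = 96337.0 Mb
wedding ceremony recording: 17.348 Mbps × 3720 s = 64534.6 Mb
music video: 13.228 Mbps × 403 s = 5330.9 Mb
interview recording: 10.848 Mbps × 1260 s = 13668.5 Mb
Total: 179870.9 Mb = 22483.9 MB.
At 10 Mbps: 179870.9 / 10 = 17987 s ≈ 5 hours.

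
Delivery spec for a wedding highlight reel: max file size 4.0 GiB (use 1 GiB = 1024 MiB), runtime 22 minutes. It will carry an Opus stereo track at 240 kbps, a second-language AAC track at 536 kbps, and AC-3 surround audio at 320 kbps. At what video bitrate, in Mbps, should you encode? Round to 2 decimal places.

Budget: 4.0 GiB = 34359.7 Mb.
22 min = 1320 s
Total bitrate budget: 34359.7 Mb / 1320 s = 26.030 Mbps.
Audio total: 240 + 536 + 320 = 1096 kbps = 1.096 Mbps.
Video: 26.030 − 1.096 = 24.934 Mbps.

24.93 Mbps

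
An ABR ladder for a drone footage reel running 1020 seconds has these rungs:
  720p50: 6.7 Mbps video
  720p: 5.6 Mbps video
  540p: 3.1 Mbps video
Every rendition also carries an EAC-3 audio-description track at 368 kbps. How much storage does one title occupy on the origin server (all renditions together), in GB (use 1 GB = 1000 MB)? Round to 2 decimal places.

Audio: 368 kbps = 0.368 Mbps.
Sum of rendition bitrates: (6.7+0.368) + (5.6+0.368) + (3.1+0.368) = 16.504 Mbps.
× 1020 s = 16,834 Mb = 2,104 MB = 2.104 GB.

2.10 GB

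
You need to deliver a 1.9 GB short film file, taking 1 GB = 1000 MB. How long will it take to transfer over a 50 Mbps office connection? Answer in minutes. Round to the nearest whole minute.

File: 1.9 GB = 15200.0 Mb.
At 50 Mbps: 15200.0 / 50 = 304.0 s ≈ 5.07 minutes.

5 minutes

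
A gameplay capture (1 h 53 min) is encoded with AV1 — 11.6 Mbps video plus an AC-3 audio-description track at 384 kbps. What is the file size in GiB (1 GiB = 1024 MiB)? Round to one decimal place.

1 h 53 min = 113 min = 6780 s
Audio: 384 kbps = 0.384 Mbps.
Total bitrate: 11.6 + 0.384 = 11.984 Mbps.
Stream data: 11.984 Mbps × 6780 s = 81251.5 Mb.
81,252 Mb = 10,156,440,000 bytes ÷ 1,073,741,824 = 9.459 GiB.

9.5 GiB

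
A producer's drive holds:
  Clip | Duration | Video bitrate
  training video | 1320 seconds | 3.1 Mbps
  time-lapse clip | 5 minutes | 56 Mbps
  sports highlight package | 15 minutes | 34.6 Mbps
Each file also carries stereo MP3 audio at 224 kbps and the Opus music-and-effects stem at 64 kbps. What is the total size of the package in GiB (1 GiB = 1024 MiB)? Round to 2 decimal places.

6.14 GiB

Audio total: 224 + 64 = 288 kbps = 0.288 Mbps.
training video: 3.388 Mbps × 1320 s = 4472.2 Mb
time-lapse clip: 56.288 Mbps × 300 s = 16886.4 Mb
sports highlight package: 34.888 Mbps × 900 s = 31399.2 Mb
Total: 52757.8 Mb = 6594.7 MB.
= 6.142 GiB.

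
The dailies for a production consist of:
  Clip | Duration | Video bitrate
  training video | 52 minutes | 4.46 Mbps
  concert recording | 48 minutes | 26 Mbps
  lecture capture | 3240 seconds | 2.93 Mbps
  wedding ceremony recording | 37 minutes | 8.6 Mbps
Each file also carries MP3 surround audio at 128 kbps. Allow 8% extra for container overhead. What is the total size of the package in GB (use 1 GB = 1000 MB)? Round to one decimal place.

16.0 GB

Audio: 128 kbps = 0.128 Mbps.
training video: 4.588 Mbps × 3120 s × 1.08 = 15459.7 Mb
concert recording: 26.128 Mbps × 2880 s × 1.08 = 81268.5 Mb
lecture capture: 3.058 Mbps × 3240 s × 1.08 = 10700.6 Mb
wedding ceremony recording: 8.728 Mbps × 2220 s × 1.08 = 20926.3 Mb
Total: 128355.1 Mb = 16044.4 MB.
= 16.04 GB.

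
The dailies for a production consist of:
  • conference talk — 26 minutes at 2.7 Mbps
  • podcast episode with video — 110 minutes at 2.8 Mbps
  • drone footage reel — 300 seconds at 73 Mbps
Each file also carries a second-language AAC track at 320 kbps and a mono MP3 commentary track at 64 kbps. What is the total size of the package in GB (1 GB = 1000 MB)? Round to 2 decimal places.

5.98 GB

Audio total: 320 + 64 = 384 kbps = 0.384 Mbps.
conference talk: 3.084 Mbps × 1560 s = 4811.0 Mb
podcast episode with video: 3.184 Mbps × 6600 s = 21014.4 Mb
drone footage reel: 73.384 Mbps × 300 s = 22015.2 Mb
Total: 47840.6 Mb = 5980.1 MB.
= 5.980 GB.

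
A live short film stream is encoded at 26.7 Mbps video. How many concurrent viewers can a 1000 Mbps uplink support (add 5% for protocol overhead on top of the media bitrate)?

On the wire with 5% overhead: 28.035 Mbps.
1000 Mbps = 1,000 Mbps; 1,000 / 28.035 = 35.67 → 35 viewers.

35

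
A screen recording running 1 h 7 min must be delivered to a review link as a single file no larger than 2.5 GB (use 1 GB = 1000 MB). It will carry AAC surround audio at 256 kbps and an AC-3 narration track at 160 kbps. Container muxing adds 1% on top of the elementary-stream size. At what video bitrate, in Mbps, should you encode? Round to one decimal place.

Budget: 2.5 GB = 20000.0 Mb.
Stream payload after overhead: 20000.0 / 1.01 = 19802.0 Mb.
1 h 7 min = 67 min = 4020 s
Total bitrate budget: 19802.0 Mb / 4020 s = 4.926 Mbps.
Audio total: 256 + 160 = 416 kbps = 0.416 Mbps.
Video: 4.926 − 0.416 = 4.510 Mbps.

4.5 Mbps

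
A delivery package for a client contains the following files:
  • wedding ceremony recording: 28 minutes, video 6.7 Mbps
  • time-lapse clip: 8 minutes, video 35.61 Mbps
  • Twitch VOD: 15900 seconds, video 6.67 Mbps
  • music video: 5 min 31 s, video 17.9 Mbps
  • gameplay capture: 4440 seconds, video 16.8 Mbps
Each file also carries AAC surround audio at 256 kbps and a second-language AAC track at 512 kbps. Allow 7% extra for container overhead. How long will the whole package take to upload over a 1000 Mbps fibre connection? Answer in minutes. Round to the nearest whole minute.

Audio total: 256 + 512 = 768 kbps = 0.768 Mbps.
wedding ceremony recording: 7.468 Mbps × 1680 s × 1.07 = 13424.5 Mb
time-lapse clip: 36.378 Mbps × 480 s × 1.07 = 18683.7 Mb
Twitch VOD: 7.438 Mbps × 15900 s × 1.07 = 126542.7 Mb
music video: 18.668 Mbps × 331 s × 1.07 = 6611.6 Mb
gameplay capture: 17.568 Mbps × 4440 s × 1.07 = 83462.1 Mb
Total: 248724.6 Mb = 31090.6 MB.
At 1000 Mbps: 248724.6 / 1000 = 249 s ≈ 4.15 minutes.

4 minutes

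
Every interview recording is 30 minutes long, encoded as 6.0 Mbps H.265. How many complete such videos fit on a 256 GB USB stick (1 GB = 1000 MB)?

30 min = 1800 s
Per item: 6.000 Mbps × 1800 s = 10,800 Mb = 1,350 MB.
Capacity: 256 GB = 2,048,000 Mb; 189.63 items → 189 complete.

189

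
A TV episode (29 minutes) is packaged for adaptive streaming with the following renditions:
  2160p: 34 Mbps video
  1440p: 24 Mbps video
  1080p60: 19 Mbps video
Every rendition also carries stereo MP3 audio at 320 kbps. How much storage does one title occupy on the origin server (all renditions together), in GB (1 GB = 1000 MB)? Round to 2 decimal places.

16.96 GB

29 min = 1740 s
Audio: 320 kbps = 0.320 Mbps.
Sum of rendition bitrates: (34+0.320) + (24+0.320) + (19+0.320) = 77.960 Mbps.
× 1740 s = 135,650 Mb = 16,956 MB = 16.96 GB.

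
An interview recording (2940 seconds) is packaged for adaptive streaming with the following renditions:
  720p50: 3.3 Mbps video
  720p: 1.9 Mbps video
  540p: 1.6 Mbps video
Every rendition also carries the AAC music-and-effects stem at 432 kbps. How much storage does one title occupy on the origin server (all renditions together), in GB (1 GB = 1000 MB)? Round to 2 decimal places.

Audio: 432 kbps = 0.432 Mbps.
Sum of rendition bitrates: (3.3+0.432) + (1.9+0.432) + (1.6+0.432) = 8.096 Mbps.
× 2940 s = 23,802 Mb = 2,975 MB = 2.975 GB.

2.98 GB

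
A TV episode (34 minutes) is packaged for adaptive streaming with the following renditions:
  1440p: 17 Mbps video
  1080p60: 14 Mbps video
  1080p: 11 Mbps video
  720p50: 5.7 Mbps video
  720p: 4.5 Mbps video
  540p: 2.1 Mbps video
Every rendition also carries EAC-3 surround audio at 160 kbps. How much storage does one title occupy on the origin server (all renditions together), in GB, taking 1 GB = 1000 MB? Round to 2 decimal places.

14.09 GB

34 min = 2040 s
Audio: 160 kbps = 0.160 Mbps.
Sum of rendition bitrates: (17+0.160) + (14+0.160) + (11+0.160) + (5.7+0.160) + (4.5+0.160) + (2.1+0.160) = 55.260 Mbps.
× 2040 s = 112,730 Mb = 14,091 MB = 14.09 GB.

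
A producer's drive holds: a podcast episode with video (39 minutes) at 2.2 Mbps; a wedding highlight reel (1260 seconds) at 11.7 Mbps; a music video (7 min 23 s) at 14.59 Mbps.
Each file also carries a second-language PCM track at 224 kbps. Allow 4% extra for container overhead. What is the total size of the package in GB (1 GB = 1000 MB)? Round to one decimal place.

3.5 GB

Audio: 224 kbps = 0.224 Mbps.
podcast episode with video: 2.424 Mbps × 2340 s × 1.04 = 5899.0 Mb
wedding highlight reel: 11.924 Mbps × 1260 s × 1.04 = 15625.2 Mb
music video: 14.814 Mbps × 443 s × 1.04 = 6825.1 Mb
Total: 28349.4 Mb = 3543.7 MB.
= 3.544 GB.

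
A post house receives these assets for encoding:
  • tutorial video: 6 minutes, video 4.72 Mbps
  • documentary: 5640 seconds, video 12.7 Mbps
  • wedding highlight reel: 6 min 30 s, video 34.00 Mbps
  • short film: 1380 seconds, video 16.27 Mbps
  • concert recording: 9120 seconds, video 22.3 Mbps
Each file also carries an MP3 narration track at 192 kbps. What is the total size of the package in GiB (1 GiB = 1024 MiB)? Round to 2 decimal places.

36.75 GiB

Audio: 192 kbps = 0.192 Mbps.
tutorial video: 4.912 Mbps × 360 s = 1768.3 Mb
documentary: 12.892 Mbps × 5640 s = 72710.9 Mb
wedding highlight reel: 34.192 Mbps × 390 s = 13334.9 Mb
short film: 16.462 Mbps × 1380 s = 22717.6 Mb
concert recording: 22.492 Mbps × 9120 s = 205127.0 Mb
Total: 315658.7 Mb = 39457.3 MB.
= 36.75 GiB.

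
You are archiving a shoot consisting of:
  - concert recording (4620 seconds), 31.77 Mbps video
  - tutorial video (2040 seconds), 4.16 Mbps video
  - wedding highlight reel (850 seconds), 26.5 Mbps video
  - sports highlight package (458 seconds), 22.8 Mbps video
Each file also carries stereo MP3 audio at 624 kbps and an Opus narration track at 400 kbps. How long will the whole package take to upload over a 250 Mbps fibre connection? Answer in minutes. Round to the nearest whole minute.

Audio total: 624 + 400 = 1024 kbps = 1.024 Mbps.
concert recording: 32.794 Mbps × 4620 s = 151508.3 Mb
tutorial video: 5.184 Mbps × 2040 s = 10575.4 Mb
wedding highlight reel: 27.524 Mbps × 850 s = 23395.4 Mb
sports highlight package: 23.824 Mbps × 458 s = 10911.4 Mb
Total: 196390.4 Mb = 24548.8 MB.
At 250 Mbps: 196390.4 / 250 = 786 s ≈ 13.1 minutes.

13 minutes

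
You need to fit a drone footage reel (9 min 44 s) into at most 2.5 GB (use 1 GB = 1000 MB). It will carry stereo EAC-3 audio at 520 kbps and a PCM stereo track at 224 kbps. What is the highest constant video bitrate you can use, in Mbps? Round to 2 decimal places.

Budget: 2.5 GB = 20000.0 Mb.
9 min 44 s = 584 s
Total bitrate budget: 20000.0 Mb / 584 s = 34.247 Mbps.
Audio total: 520 + 224 = 744 kbps = 0.744 Mbps.
Video: 34.247 − 0.744 = 33.503 Mbps.

33.50 Mbps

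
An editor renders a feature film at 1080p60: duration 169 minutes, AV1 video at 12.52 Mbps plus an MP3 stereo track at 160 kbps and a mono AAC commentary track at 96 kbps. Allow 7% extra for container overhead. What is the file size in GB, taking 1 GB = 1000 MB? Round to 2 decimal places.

169 min = 10140 s
Audio total: 160 + 96 = 256 kbps = 0.256 Mbps.
Total bitrate: 12.52 + 0.256 = 12.776 Mbps.
Stream data: 12.776 Mbps × 10140 s = 129548.6 Mb.
With 7% container overhead: ×1.07.
138,617 Mb ÷ 8 = 17,327 MB → 17.33 GB.

17.33 GB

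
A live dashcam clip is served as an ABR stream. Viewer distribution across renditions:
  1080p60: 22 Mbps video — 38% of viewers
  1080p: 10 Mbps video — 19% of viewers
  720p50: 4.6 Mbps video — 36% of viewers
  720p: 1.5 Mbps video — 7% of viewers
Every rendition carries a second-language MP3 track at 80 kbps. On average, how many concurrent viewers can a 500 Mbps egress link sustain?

Audio: 80 kbps = 0.080 Mbps.
Average per-viewer bitrate: 0.38×22.080 + 0.19×10.080 + 0.36×4.680 + 0.07×1.580 = 12.101 Mbps.
500 Mbps = 500.0 Mbps; 500.0 / 12.101 = 41.32 → 41.

41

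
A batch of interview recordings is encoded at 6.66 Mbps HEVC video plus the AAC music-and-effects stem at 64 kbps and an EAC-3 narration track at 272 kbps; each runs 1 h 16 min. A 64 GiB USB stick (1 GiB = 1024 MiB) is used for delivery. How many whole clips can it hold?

1 h 16 min = 76 min = 4560 s
Audio total: 64 + 272 = 336 kbps = 0.336 Mbps.
Total bitrate: 6.996 Mbps.
Per item: 6.996 Mbps × 4560 s = 31,902 Mb = 3,988 MB.
Capacity: 64 GiB = 549,756 Mb; 17.23 items → 17 complete.

17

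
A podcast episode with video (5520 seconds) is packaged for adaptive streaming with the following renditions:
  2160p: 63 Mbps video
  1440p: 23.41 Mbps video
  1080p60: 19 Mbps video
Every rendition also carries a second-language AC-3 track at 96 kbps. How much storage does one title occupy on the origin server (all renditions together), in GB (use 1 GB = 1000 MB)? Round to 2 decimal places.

72.93 GB

Audio: 96 kbps = 0.096 Mbps.
Sum of rendition bitrates: (63+0.096) + (23.41+0.096) + (19+0.096) = 105.698 Mbps.
× 5520 s = 583,453 Mb = 72,932 MB = 72.93 GB.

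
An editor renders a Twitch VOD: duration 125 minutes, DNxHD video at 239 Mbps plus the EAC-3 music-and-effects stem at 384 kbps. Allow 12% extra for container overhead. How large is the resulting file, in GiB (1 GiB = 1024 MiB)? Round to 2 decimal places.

234.09 GiB

125 min = 7500 s
Audio: 384 kbps = 0.384 Mbps.
Total bitrate: 239 + 0.384 = 239.384 Mbps.
Stream data: 239.384 Mbps × 7500 s = 1795380.0 Mb.
With 12% container overhead: ×1.12.
2,010,826 Mb = 251,353,200,000 bytes ÷ 1,073,741,824 = 234.1 GiB.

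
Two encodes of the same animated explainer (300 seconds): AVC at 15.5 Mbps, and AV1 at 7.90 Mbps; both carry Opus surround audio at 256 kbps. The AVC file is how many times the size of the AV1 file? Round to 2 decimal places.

1.93

Audio: 256 kbps = 0.256 Mbps.
AVC: 15.756 Mbps × 300 s = 4726.8 Mb = 0.591 GB.
AV1: 8.156 Mbps × 300 s = 2446.8 Mb = 0.306 GB.
Ratio: 0.591 / 0.306 = 1.932.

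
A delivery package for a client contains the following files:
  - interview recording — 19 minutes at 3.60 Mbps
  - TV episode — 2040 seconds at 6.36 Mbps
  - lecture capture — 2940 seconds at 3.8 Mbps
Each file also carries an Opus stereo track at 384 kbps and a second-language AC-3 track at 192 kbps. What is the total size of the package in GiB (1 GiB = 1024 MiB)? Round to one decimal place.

3.7 GiB

Audio total: 384 + 192 = 576 kbps = 0.576 Mbps.
interview recording: 4.176 Mbps × 1140 s = 4760.6 Mb
TV episode: 6.936 Mbps × 2040 s = 14149.4 Mb
lecture capture: 4.376 Mbps × 2940 s = 12865.4 Mb
Total: 31775.5 Mb = 3971.9 MB.
= 3.699 GiB.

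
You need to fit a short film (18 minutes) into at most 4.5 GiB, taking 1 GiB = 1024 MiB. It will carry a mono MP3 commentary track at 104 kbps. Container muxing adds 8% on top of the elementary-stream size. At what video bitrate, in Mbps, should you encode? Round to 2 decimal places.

33.04 Mbps

Budget: 4.5 GiB = 38654.7 Mb.
Stream payload after overhead: 38654.7 / 1.08 = 35791.4 Mb.
18 min = 1080 s
Total bitrate budget: 35791.4 Mb / 1080 s = 33.140 Mbps.
Audio: 104 kbps = 0.104 Mbps.
Video: 33.140 − 0.104 = 33.036 Mbps.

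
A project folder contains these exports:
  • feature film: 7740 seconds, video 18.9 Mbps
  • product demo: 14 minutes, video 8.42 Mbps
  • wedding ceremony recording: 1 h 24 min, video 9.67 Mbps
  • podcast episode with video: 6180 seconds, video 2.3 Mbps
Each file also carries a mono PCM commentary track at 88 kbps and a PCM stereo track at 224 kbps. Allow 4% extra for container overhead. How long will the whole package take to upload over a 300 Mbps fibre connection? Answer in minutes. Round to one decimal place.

12.9 minutes

Audio total: 88 + 224 = 312 kbps = 0.312 Mbps.
feature film: 19.212 Mbps × 7740 s × 1.04 = 154648.9 Mb
product demo: 8.732 Mbps × 840 s × 1.04 = 7628.3 Mb
wedding ceremony recording: 9.982 Mbps × 5040 s × 1.04 = 52321.7 Mb
podcast episode with video: 2.612 Mbps × 6180 s × 1.04 = 16787.8 Mb
Total: 231386.7 Mb = 28923.3 MB.
At 300 Mbps: 231386.7 / 300 = 771 s ≈ 12.9 minutes.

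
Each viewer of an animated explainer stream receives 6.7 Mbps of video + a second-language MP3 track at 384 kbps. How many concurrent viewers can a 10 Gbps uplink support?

1411

Audio: 384 kbps = 0.384 Mbps.
Per-viewer media rate: 7.084 Mbps.
10 Gbps = 10,000 Mbps; 10,000 / 7.084 = 1411.63 → 1411 viewers.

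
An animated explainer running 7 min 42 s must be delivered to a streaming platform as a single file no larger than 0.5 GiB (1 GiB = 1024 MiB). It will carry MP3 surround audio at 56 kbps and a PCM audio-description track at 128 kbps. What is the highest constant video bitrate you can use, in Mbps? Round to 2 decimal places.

9.11 Mbps

Budget: 0.5 GiB = 4295.0 Mb.
7 min 42 s = 462 s
Total bitrate budget: 4295.0 Mb / 462 s = 9.296 Mbps.
Audio total: 56 + 128 = 184 kbps = 0.184 Mbps.
Video: 9.296 − 0.184 = 9.112 Mbps.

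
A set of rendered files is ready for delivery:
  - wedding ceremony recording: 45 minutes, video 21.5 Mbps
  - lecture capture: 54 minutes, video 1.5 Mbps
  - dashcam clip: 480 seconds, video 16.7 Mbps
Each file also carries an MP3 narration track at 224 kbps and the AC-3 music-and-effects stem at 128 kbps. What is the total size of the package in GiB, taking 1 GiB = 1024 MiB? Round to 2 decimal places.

8.52 GiB

Audio total: 224 + 128 = 352 kbps = 0.352 Mbps.
wedding ceremony recording: 21.852 Mbps × 2700 s = 59000.4 Mb
lecture capture: 1.852 Mbps × 3240 s = 6000.5 Mb
dashcam clip: 17.052 Mbps × 480 s = 8185.0 Mb
Total: 73185.8 Mb = 9148.2 MB.
= 8.520 GiB.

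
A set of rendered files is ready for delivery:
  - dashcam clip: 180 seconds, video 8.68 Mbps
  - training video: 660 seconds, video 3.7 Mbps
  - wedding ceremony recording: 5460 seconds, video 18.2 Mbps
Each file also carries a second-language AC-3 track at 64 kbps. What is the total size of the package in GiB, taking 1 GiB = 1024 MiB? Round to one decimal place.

12.1 GiB

Audio: 64 kbps = 0.064 Mbps.
dashcam clip: 8.744 Mbps × 180 s = 1573.9 Mb
training video: 3.764 Mbps × 660 s = 2484.2 Mb
wedding ceremony recording: 18.264 Mbps × 5460 s = 99721.4 Mb
Total: 103779.6 Mb = 12972.5 MB.
= 12.08 GiB.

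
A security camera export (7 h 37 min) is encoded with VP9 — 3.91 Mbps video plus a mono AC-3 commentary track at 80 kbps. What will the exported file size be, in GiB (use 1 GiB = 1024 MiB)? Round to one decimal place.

12.7 GiB

7 h 37 min = 457 min = 27420 s
Audio: 80 kbps = 0.080 Mbps.
Total bitrate: 3.91 + 0.080 = 3.990 Mbps.
Stream data: 3.990 Mbps × 27420 s = 109405.8 Mb.
109,406 Mb = 13,675,725,000 bytes ÷ 1,073,741,824 = 12.74 GiB.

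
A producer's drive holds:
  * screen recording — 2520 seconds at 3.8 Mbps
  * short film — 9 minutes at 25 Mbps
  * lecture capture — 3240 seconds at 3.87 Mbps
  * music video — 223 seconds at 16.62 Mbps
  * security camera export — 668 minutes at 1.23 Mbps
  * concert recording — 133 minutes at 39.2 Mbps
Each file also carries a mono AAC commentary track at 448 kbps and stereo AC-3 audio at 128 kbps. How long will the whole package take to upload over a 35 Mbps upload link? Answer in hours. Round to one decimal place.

3.4 hours

Audio total: 448 + 128 = 576 kbps = 0.576 Mbps.
screen recording: 4.376 Mbps × 2520 s = 11027.5 Mb
short film: 25.576 Mbps × 540 s = 13811.0 Mb
lecture capture: 4.446 Mbps × 3240 s = 14405.0 Mb
music video: 17.196 Mbps × 223 s = 3834.7 Mb
security camera export: 1.806 Mbps × 40080 s = 72384.5 Mb
concert recording: 39.776 Mbps × 7980 s = 317412.5 Mb
Total: 432875.3 Mb = 54109.4 MB.
At 35 Mbps: 432875.3 / 35 = 12368 s ≈ 3.44 hours.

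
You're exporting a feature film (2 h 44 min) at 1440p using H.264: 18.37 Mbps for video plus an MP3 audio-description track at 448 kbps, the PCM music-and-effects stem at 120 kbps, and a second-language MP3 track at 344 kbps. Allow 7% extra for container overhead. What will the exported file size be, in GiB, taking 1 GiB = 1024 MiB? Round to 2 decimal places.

2 h 44 min = 164 min = 9840 s
Audio total: 448 + 120 + 344 = 912 kbps = 0.912 Mbps.
Total bitrate: 18.37 + 0.912 = 19.282 Mbps.
Stream data: 19.282 Mbps × 9840 s = 189734.9 Mb.
With 7% container overhead: ×1.07.
203,016 Mb = 25,377,040,200 bytes ÷ 1,073,741,824 = 23.63 GiB.

23.63 GiB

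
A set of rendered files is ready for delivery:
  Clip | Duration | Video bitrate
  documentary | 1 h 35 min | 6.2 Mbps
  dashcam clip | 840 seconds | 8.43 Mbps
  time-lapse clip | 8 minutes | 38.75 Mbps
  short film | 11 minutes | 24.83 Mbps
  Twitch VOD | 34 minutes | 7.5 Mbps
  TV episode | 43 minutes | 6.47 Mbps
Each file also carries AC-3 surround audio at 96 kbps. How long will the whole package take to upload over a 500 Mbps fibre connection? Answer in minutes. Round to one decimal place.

Audio: 96 kbps = 0.096 Mbps.
documentary: 6.296 Mbps × 5700 s = 35887.2 Mb
dashcam clip: 8.526 Mbps × 840 s = 7161.8 Mb
time-lapse clip: 38.846 Mbps × 480 s = 18646.1 Mb
short film: 24.926 Mbps × 660 s = 16451.2 Mb
Twitch VOD: 7.596 Mbps × 2040 s = 15495.8 Mb
TV episode: 6.566 Mbps × 2580 s = 16940.3 Mb
Total: 110582.4 Mb = 13822.8 MB.
At 500 Mbps: 110582.4 / 500 = 221 s ≈ 3.69 minutes.

3.7 minutes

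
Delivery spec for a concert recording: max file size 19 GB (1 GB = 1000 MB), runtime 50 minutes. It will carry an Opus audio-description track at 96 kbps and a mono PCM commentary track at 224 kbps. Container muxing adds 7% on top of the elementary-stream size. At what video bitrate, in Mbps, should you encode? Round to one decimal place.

Budget: 19 GB = 152000.0 Mb.
Stream payload after overhead: 152000.0 / 1.07 = 142056.1 Mb.
50 min = 3000 s
Total bitrate budget: 142056.1 Mb / 3000 s = 47.352 Mbps.
Audio total: 96 + 224 = 320 kbps = 0.320 Mbps.
Video: 47.352 − 0.320 = 47.032 Mbps.

47.0 Mbps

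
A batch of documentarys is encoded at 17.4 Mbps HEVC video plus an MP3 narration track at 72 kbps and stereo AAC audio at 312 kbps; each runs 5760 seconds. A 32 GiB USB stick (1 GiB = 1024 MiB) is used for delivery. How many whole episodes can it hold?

Audio total: 72 + 312 = 384 kbps = 0.384 Mbps.
Total bitrate: 17.784 Mbps.
Per item: 17.784 Mbps × 5760 s = 102,436 Mb = 12,804 MB.
Capacity: 32 GiB = 274,878 Mb; 2.68 items → 2 complete.

2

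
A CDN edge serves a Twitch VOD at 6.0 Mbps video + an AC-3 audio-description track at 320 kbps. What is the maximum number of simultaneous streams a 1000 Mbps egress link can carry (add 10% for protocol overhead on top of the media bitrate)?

143

Audio: 320 kbps = 0.320 Mbps.
Per-viewer media rate: 6.320 Mbps.
On the wire with 10% overhead: 6.952 Mbps.
1000 Mbps = 1,000 Mbps; 1,000 / 6.952 = 143.84 → 143 viewers.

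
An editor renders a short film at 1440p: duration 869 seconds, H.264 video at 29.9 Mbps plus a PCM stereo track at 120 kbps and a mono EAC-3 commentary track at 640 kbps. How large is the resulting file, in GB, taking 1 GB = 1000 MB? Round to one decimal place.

Audio total: 120 + 640 = 760 kbps = 0.760 Mbps.
Total bitrate: 29.9 + 0.760 = 30.660 Mbps.
Stream data: 30.660 Mbps × 869 s = 26643.5 Mb.
26,644 Mb ÷ 8 = 3,330 MB → 3.330 GB.

3.3 GB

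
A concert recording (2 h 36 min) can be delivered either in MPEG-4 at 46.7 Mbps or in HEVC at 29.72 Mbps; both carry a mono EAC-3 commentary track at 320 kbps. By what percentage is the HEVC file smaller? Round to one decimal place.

36.1%

2 h 36 min = 156 min = 9360 s
Audio: 320 kbps = 0.320 Mbps.
MPEG-4: 47.020 Mbps × 9360 s = 440107.2 Mb = 51.235 GiB.
HEVC: 30.040 Mbps × 9360 s = 281174.4 Mb = 32.733 GiB.
Reduction: (1 − 32.733/51.235) × 100 = 36.11%.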